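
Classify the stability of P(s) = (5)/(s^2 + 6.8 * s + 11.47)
Denominator: s^2 + 6.8*s + 11.47 = (s + 3.1)(s + 3.7). Poles: -3.1, -3.7. Stable (all poles in LHP)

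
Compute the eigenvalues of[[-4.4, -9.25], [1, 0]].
Eigenvalues solve det(λI - A) = 0.
Characteristic polynomial: λ^2 + 4.4*λ + 9.25 = 0.
Roots: -2.2 + 2.1j, -2.2 - 2.1j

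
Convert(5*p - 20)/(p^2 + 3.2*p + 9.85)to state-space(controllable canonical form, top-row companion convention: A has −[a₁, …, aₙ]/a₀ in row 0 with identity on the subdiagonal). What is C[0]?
Reachable canonical form: C = numerator coefficients (right-aligned, zero-padded to length n).
num = 5*p - 20, C = [[5, -20]].
C[0] = 5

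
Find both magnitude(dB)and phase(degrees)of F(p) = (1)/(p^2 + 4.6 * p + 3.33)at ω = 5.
Substitute p = j*5: F(j5) = -0.0217006 - 0.0230325j.
|F| = 20*log₁₀(sqrt(Re²+Im²)) = -29.99 dB.
∠F = atan2(Im, Re) = -133.29°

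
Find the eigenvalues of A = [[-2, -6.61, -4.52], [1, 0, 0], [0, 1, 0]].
Eigenvalues solve det(λI - A) = 0.
Characteristic polynomial: λ^3 + 2*λ^2 + 6.61*λ + 4.52 = 0.
Factor: (λ + 0.8)(λ^2 + 1.2*λ + 5.65) = 0.
Roots: -0.6 + 2.3j, -0.6 - 2.3j, -0.8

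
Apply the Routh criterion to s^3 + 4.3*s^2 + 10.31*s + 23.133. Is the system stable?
Routh array:
s^3: [1, 10.31]; s^2: [4.3, 23.133]; s^1: [4.93023]; s^0: [23.133]
First column: [1, 4.3, 4.93023, 23.133]. Sign changes = 0.
Yes, stable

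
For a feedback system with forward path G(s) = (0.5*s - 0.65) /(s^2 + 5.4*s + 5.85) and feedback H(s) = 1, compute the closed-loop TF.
Closed-loop T = G/(1+GH).
Numerator: G_num * H_den = 0.5*s - 0.65.
Denominator: G_den * H_den + G_num * H_num = (s^2 + 5.4*s + 5.85) + (0.5*s - 0.65) = s^2 + 5.9*s + 5.2.
T(s) = (0.5*s - 0.65)/(s^2 + 5.9*s + 5.2)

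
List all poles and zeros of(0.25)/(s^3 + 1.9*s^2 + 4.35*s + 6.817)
Set denominator = 0: s^3 + 1.9*s^2 + 4.35*s + 6.817 = (s + 1.7)(s^2 + 0.2*s + 4.01) = 0 → Poles: -0.1 + 2j, -0.1 - 2j, -1.7
Numerator is a nonzero constant (0.25) → Zeros: none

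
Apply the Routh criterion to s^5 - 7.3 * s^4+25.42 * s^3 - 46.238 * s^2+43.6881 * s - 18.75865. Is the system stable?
Routh array:
s^5: [1, 25.42, 43.6881]; s^4: [-7.3, -46.238, -18.75865]; s^3: [19.086, 41.1184]; s^2: [-30.5111, -18.75865]; s^1: [29.3841]; s^0: [-18.75865]
First column: [1, -7.3, 19.086, -30.5111, 29.3841, -18.75865]. Sign changes = 5.
No, unstable (5 RHP root(s))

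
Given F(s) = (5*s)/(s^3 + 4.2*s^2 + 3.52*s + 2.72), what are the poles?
Set denominator = 0: s^3 + 4.2*s^2 + 3.52*s + 2.72 = (s + 3.4)(s^2 + 0.8*s + 0.8) = 0 → Poles: -0.4 + 0.8j, -0.4 - 0.8j, -3.4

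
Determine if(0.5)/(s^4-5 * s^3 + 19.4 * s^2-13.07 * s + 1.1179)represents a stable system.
Denominator: s^4 - 5*s^3 + 19.4*s^2 - 13.07*s + 1.1179 = (s - 0.7)(s - 0.1)(s^2 - 4.2*s + 15.97). Poles: 0.1, 0.7, 2.1 + 3.4j, 2.1 - 3.4j. All Re(p)<0: No (unstable)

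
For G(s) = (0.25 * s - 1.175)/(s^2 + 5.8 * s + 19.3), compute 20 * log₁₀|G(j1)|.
Substitute s = j*1: G(j1) = -0.0544121 + 0.0309066j.
|G(j1)| = sqrt(Re² + Im²) = 0.06258.
20*log₁₀(0.06258) = -24.07 dB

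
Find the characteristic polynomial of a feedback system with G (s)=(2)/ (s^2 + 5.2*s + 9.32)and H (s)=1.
Characteristic poly = G_den * H_den + G_num * H_num = (s^2 + 5.2*s + 9.32) + (2) = s^2 + 5.2*s + 11.32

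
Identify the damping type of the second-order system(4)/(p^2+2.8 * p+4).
Standard form: ωn²/(p²+2ζωn·p+ωn²) gives ωn=2, ζ=0.7.
Underdamped (ζ = 0.7 < 1)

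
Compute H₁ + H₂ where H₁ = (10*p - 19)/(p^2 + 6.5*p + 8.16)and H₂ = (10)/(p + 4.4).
Parallel: H = H₁ + H₂ = (n₁·d₂ + n₂·d₁)/(d₁·d₂).
n₁·d₂ = 10*p^2 + 25*p - 83.6. n₂·d₁ = 10*p^2 + 65*p + 81.6. Sum = 20*p^2 + 90*p - 2. d₁·d₂ = p^3 + 10.9*p^2 + 36.76*p + 35.904.
H(p) = (20*p^2 + 90*p - 2)/(p^3 + 10.9*p^2 + 36.76*p + 35.904)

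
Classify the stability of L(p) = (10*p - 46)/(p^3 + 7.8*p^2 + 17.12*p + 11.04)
Denominator: p^3 + 7.8*p^2 + 17.12*p + 11.04 = (p + 2)(p + 4.6)(p + 1.2). Poles: -1.2, -2, -4.6. Stable (all poles in LHP)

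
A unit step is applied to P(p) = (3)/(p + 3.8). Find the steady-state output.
FVT: lim_{t→∞} y(t) = lim_{p→0} p*Y(p) where Y(p) = P(p)/p.
= lim_{p→0} P(p) = P(0) = num(0)/den(0) = 3/3.8 = 0.7895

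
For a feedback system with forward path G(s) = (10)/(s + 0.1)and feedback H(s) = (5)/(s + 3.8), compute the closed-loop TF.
Closed-loop T = G/(1+GH).
Numerator: G_num * H_den = 10*s + 38.
Denominator: G_den * H_den + G_num * H_num = (s^2 + 3.9*s + 0.38) + (50) = s^2 + 3.9*s + 50.38.
T(s) = (10*s + 38)/(s^2 + 3.9*s + 50.38)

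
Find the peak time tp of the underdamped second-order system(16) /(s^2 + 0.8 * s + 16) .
Standard form: ωn²/(s²+2ζωn·s+ωn²) → ωn = 4, ζ = 0.1.
ωd = ωn·√(1-ζ²) = 4·√(1-0.1²) = 3.98.
tp = π/ωd = π/3.98 = 0.7894 s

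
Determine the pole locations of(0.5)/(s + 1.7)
Set denominator = 0: s + 1.7 = 0 → Poles: -1.7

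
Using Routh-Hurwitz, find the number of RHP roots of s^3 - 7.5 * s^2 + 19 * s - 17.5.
Routh array:
s^3: [1, 19]; s^2: [-7.5, -17.5]; s^1: [16.6667]; s^0: [-17.5]
First column: [1, -7.5, 16.6667, -17.5]. Sign changes = RHP roots = 3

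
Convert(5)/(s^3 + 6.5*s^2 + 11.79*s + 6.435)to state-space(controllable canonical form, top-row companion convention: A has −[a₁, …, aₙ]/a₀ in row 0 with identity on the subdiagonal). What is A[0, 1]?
Reachable canonical form for den = s^3 + 6.5*s^2 + 11.79*s + 6.435: top row of A = -[a₁,a₂,...,aₙ]/a₀, ones on the subdiagonal, zeros elsewhere.
A = [[-6.5, -11.79, -6.435], [1, 0, 0], [0, 1, 0]].
A[0,1] = -11.79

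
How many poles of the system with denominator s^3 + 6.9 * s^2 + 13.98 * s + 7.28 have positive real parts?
s^3 + 6.9*s^2 + 13.98*s + 7.28 = (s + 3.5)(s + 2.6)(s + 0.8). Poles: -0.8, -2.6, -3.5. RHP poles (Re>0): 0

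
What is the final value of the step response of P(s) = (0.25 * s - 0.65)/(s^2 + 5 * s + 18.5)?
FVT: lim_{t→∞} y(t) = lim_{s→0} s*Y(s) where Y(s) = P(s)/s.
= lim_{s→0} P(s) = P(0) = num(0)/den(0) = -0.65/18.5 = -0.03514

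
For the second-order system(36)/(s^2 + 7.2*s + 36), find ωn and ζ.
Standard form: ωn²/(s²+2ζωn·s+ωn²).
const=36=ωn² → ωn=6, s coeff=7.2=2ζωn → ζ=0.6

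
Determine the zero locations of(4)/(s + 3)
Numerator is a nonzero constant (4) → Zeros: none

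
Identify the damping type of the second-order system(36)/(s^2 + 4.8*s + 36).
Standard form: ωn²/(s²+2ζωn·s+ωn²) gives ωn=6, ζ=0.4.
Underdamped (ζ = 0.4 < 1)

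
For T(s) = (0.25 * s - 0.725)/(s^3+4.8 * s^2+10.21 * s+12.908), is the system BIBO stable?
Denominator: s^3 + 4.8*s^2 + 10.21*s + 12.908 = (s + 2.8)(s^2 + 2*s + 4.61). Poles: -1 + 1.9j, -1 - 1.9j, -2.8. All Re(p)<0: Yes (stable)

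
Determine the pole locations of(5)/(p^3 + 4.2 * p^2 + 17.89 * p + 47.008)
Set denominator = 0: p^3 + 4.2*p^2 + 17.89*p + 47.008 = (p + 3.2)(p^2 + p + 14.69) = 0 → Poles: -0.5 + 3.8j, -0.5 - 3.8j, -3.2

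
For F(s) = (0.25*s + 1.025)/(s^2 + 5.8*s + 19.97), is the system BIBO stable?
Denominator: s^2 + 5.8*s + 19.97. Poles: -2.9 + 3.4j, -2.9 - 3.4j. All Re(p)<0: Yes (stable)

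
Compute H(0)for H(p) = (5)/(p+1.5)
DC gain = H(0) = num(0)/den(0) = 5/1.5 = 3.333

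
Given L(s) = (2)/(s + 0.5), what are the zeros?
Numerator is a nonzero constant (2) → Zeros: none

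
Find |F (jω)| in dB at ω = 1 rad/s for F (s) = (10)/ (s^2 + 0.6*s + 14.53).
Substitute s = j*1: F(j1) = 0.737648 - 0.0327116j.
|F(j1)| = sqrt(Re² + Im²) = 0.7384.
20*log₁₀(0.7384) = -2.63 dB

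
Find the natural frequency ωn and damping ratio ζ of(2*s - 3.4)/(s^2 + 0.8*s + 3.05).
Underdamped: complex pole -0.4 + 1.7j. ωn = |pole| = 1.746, ζ = -Re(pole)/ωn = 0.229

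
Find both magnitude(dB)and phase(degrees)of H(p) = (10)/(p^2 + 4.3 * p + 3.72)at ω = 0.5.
Substitute p = j*0.5: H(j0.5) = 2.08241 - 1.29025j.
|H| = 20*log₁₀(sqrt(Re²+Im²)) = 7.78 dB.
∠H = atan2(Im, Re) = -31.78°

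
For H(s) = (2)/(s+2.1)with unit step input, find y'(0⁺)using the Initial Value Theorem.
IVT: y'(0⁺) = lim_{s→∞} s²·Y(s) = lim_{s→∞} s·H(s).
deg(num) = 0, deg(den) = 1, relative degree = 1, so s·H(s) → (leading num)/(leading den) = 2/1 = 2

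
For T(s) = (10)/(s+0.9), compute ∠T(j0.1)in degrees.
Substitute s = j*0.1: T(j0.1) = 10.9756 - 1.21951j.
∠T(j0.1) = atan2(Im, Re) = atan2(-1.21951, 10.9756) = -6.34°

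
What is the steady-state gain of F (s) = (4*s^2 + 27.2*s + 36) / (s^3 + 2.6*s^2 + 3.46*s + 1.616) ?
DC gain = F(0) = num(0)/den(0) = 36/1.616 = 22.28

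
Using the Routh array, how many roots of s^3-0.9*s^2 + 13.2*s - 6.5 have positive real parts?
Routh array:
s^3: [1, 13.2]; s^2: [-0.9, -6.5]; s^1: [5.97778]; s^0: [-6.5]
First column: [1, -0.9, 5.97778, -6.5]. Sign changes = RHP roots = 3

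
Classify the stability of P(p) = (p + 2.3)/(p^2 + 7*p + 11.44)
Denominator: p^2 + 7*p + 11.44 = (p + 2.6)(p + 4.4). Poles: -2.6, -4.4. Stable (all poles in LHP)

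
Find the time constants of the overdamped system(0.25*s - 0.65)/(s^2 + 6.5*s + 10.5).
Overdamped: real poles at -3.5, -3. τ = -1/pole → τ₁ = 0.2857, τ₂ = 0.3333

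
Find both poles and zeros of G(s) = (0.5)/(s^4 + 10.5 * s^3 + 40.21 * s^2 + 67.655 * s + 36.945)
Set denominator = 0: s^4 + 10.5*s^3 + 40.21*s^2 + 67.655*s + 36.945 = (s + 4.5)(s + 1)(s^2 + 5*s + 8.21) = 0 → Poles: -1, -2.5 + 1.4j, -2.5 - 1.4j, -4.5
Numerator is a nonzero constant (0.5) → Zeros: none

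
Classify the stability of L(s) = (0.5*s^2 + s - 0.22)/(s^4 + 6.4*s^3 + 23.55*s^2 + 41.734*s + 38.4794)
Denominator: s^4 + 6.4*s^3 + 23.55*s^2 + 41.734*s + 38.4794 = (s^2 + 3.4*s + 9.14)(s^2 + 3*s + 4.21). Poles: -1.5 + 1.4j, -1.5 - 1.4j, -1.7 + 2.5j, -1.7 - 2.5j. Stable (all poles in LHP)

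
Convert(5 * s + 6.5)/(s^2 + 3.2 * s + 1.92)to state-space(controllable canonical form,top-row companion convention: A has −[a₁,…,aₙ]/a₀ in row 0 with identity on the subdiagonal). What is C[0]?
Reachable canonical form: C = numerator coefficients (right-aligned, zero-padded to length n).
num = 5*s + 6.5, C = [[5, 6.5]].
C[0] = 5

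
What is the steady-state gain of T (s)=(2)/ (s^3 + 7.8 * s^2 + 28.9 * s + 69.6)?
DC gain = T(0) = num(0)/den(0) = 2/69.6 = 0.02874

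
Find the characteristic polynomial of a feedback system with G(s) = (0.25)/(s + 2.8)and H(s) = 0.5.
Characteristic poly = G_den * H_den + G_num * H_num = (s + 2.8) + (0.125) = s + 2.925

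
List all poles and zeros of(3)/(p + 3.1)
Set denominator = 0: p + 3.1 = 0 → Poles: -3.1
Numerator is a nonzero constant (3) → Zeros: none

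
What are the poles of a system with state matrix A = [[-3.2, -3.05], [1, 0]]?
Eigenvalues solve det(λI - A) = 0.
Characteristic polynomial: λ^2 + 3.2*λ + 3.05 = 0.
Roots: -1.6 + 0.7j, -1.6 - 0.7j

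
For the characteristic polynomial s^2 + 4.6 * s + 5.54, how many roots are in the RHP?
Poles: -2.3 + 0.5j, -2.3 - 0.5j. RHP poles (Re>0): 0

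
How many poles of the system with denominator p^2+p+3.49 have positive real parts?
Poles: -0.5 + 1.8j, -0.5 - 1.8j. RHP poles (Re>0): 0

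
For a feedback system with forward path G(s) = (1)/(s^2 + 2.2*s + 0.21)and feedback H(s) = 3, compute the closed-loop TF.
Closed-loop T = G/(1+GH).
Numerator: G_num * H_den = 1.
Denominator: G_den * H_den + G_num * H_num = (s^2 + 2.2*s + 0.21) + (3) = s^2 + 2.2*s + 3.21.
T(s) = (1)/(s^2 + 2.2*s + 3.21)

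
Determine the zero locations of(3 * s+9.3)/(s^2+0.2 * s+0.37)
Set numerator = 0: 3*s + 9.3 = 0 → Zeros: -3.1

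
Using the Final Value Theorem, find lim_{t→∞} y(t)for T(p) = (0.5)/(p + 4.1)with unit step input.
FVT: lim_{t→∞} y(t) = lim_{p→0} p*Y(p) where Y(p) = T(p)/p.
= lim_{p→0} T(p) = T(0) = num(0)/den(0) = 0.5/4.1 = 0.122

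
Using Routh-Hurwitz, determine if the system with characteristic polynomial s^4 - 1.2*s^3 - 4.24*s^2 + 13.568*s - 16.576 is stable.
Routh array:
s^4: [1, -4.24, -16.576]; s^3: [-1.2, 13.568]; s^2: [7.06667, -16.576]; s^1: [10.7532]; s^0: [-16.576]
First column: [1, -1.2, 7.06667, 10.7532, -16.576]. Sign changes = 3.
No, unstable (3 RHP root(s))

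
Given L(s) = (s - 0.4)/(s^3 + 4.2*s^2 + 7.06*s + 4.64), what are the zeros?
Set numerator = 0: s - 0.4 = 0 → Zeros: 0.4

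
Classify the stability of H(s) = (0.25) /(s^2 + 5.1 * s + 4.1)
Denominator: s^2 + 5.1*s + 4.1 = (s + 4.1)(s + 1). Poles: -1, -4.1. Stable (all poles in LHP)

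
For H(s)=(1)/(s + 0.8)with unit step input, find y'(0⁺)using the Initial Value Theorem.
IVT: y'(0⁺) = lim_{s→∞} s²·Y(s) = lim_{s→∞} s·H(s).
deg(num) = 0, deg(den) = 1, relative degree = 1, so s·H(s) → (leading num)/(leading den) = 1/1 = 1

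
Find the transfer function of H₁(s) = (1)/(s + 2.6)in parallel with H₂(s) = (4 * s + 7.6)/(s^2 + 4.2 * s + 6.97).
Parallel: H = H₁ + H₂ = (n₁·d₂ + n₂·d₁)/(d₁·d₂).
n₁·d₂ = s^2 + 4.2*s + 6.97. n₂·d₁ = 4*s^2 + 18*s + 19.76. Sum = 5*s^2 + 22.2*s + 26.73. d₁·d₂ = s^3 + 6.8*s^2 + 17.89*s + 18.122.
H(s) = (5*s^2 + 22.2*s + 26.73)/(s^3 + 6.8*s^2 + 17.89*s + 18.122)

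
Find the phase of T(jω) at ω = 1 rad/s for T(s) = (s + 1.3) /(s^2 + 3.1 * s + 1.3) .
Substitute s = j*1: T(j1) = 0.359794 - 0.384536j.
∠T(j1) = atan2(Im, Re) = atan2(-0.384536, 0.359794) = -46.90°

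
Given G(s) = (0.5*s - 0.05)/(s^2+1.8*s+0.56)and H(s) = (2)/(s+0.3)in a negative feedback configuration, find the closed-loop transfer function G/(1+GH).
Closed-loop T = G/(1+GH).
Numerator: G_num * H_den = 0.5*s^2 + 0.1*s - 0.015.
Denominator: G_den * H_den + G_num * H_num = (s^3 + 2.1*s^2 + 1.1*s + 0.168) + (s - 0.1) = s^3 + 2.1*s^2 + 2.1*s + 0.068.
T(s) = (0.5*s^2 + 0.1*s - 0.015)/(s^3 + 2.1*s^2 + 2.1*s + 0.068)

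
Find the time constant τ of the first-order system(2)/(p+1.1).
First-order system: τ = -1/pole. Pole = -1.1. τ = -1/(-1.1) = 0.9091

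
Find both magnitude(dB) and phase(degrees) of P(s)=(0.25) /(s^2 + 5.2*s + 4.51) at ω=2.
Substitute s = j*2: P(j2) = 0.00117598 - 0.0239808j.
|P| = 20*log₁₀(sqrt(Re²+Im²)) = -32.39 dB.
∠P = atan2(Im, Re) = -87.19°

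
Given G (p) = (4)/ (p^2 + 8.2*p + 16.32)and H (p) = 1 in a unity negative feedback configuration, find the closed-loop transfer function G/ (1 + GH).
Closed-loop T = G/(1+GH).
Numerator: G_num * H_den = 4.
Denominator: G_den * H_den + G_num * H_num = (p^2 + 8.2*p + 16.32) + (4) = p^2 + 8.2*p + 20.32.
T(p) = (4)/(p^2 + 8.2*p + 20.32)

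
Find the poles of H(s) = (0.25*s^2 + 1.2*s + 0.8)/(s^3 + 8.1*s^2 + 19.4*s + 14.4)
Set denominator = 0: s^3 + 8.1*s^2 + 19.4*s + 14.4 = (s + 1.6)(s + 4.5)(s + 2) = 0 → Poles: -1.6, -2, -4.5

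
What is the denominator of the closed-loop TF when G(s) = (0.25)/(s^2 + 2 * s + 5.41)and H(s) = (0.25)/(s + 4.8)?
Characteristic poly = G_den * H_den + G_num * H_num = (s^3 + 6.8*s^2 + 15.01*s + 25.968) + (0.0625) = s^3 + 6.8*s^2 + 15.01*s + 26.0305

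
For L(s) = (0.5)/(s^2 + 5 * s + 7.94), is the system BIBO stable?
Denominator: s^2 + 5*s + 7.94. Poles: -2.5 + 1.3j, -2.5 - 1.3j. All Re(p)<0: Yes (stable)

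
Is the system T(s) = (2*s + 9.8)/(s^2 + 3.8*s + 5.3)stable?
Denominator: s^2 + 3.8*s + 5.3. Poles: -1.9 + 1.3j, -1.9 - 1.3j. All Re(p)<0: Yes (stable)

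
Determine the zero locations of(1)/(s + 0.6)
Numerator is a nonzero constant (1) → Zeros: none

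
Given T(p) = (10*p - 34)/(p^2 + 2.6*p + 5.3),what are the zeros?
Set numerator = 0: 10*p - 34 = 0 → Zeros: 3.4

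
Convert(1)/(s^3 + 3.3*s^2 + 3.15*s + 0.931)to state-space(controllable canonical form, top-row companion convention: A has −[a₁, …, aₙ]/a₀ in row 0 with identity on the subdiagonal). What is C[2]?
Reachable canonical form: C = numerator coefficients (right-aligned, zero-padded to length n).
num = 1, C = [[0, 0, 1]].
C[2] = 1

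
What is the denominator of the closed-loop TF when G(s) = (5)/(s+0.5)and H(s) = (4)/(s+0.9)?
Characteristic poly = G_den * H_den + G_num * H_num = (s^2 + 1.4*s + 0.45) + (20) = s^2 + 1.4*s + 20.45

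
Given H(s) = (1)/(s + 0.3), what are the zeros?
Numerator is a nonzero constant (1) → Zeros: none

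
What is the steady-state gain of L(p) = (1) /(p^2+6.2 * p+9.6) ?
DC gain = L(0) = num(0)/den(0) = 1/9.6 = 0.1042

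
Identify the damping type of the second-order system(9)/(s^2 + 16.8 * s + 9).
Standard form: ωn²/(s²+2ζωn·s+ωn²) gives ωn=3, ζ=2.8.
Overdamped (ζ = 2.8 > 1)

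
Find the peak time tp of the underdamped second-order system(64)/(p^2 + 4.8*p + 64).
Standard form: ωn²/(p²+2ζωn·p+ωn²) → ωn = 8, ζ = 0.3.
ωd = ωn·√(1-ζ²) = 8·√(1-0.3²) = 7.632.
tp = π/ωd = π/7.632 = 0.4117 s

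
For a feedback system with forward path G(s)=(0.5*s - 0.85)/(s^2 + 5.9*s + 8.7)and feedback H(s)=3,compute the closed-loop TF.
Closed-loop T = G/(1+GH).
Numerator: G_num * H_den = 0.5*s - 0.85.
Denominator: G_den * H_den + G_num * H_num = (s^2 + 5.9*s + 8.7) + (1.5*s - 2.55) = s^2 + 7.4*s + 6.15.
T(s) = (0.5*s - 0.85)/(s^2 + 7.4*s + 6.15)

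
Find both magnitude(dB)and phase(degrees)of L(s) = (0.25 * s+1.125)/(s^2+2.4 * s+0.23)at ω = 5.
Substitute s = j*5: L(j5) = -0.016984 - 0.0586923j.
|L| = 20*log₁₀(sqrt(Re²+Im²)) = -24.28 dB.
∠L = atan2(Im, Re) = -106.14°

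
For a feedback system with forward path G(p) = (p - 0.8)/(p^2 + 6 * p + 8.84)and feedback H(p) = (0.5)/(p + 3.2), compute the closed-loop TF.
Closed-loop T = G/(1+GH).
Numerator: G_num * H_den = p^2 + 2.4*p - 2.56.
Denominator: G_den * H_den + G_num * H_num = (p^3 + 9.2*p^2 + 28.04*p + 28.288) + (0.5*p - 0.4) = p^3 + 9.2*p^2 + 28.54*p + 27.888.
T(p) = (p^2 + 2.4*p - 2.56)/(p^3 + 9.2*p^2 + 28.54*p + 27.888)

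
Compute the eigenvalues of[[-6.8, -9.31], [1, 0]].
Eigenvalues solve det(λI - A) = 0.
Characteristic polynomial: λ^2 + 6.8*λ + 9.31 = 0.
Factor: (λ + 4.9)(λ + 1.9) = 0.
Roots: -1.9, -4.9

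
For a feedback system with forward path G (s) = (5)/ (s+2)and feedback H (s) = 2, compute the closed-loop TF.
Closed-loop T = G/(1+GH).
Numerator: G_num * H_den = 5.
Denominator: G_den * H_den + G_num * H_num = (s + 2) + (10) = s + 12.
T(s) = (5)/(s + 12)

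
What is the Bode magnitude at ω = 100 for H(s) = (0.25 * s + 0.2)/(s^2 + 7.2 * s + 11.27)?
Substitute s = j*100: H(j100) = 0.000159555 - 0.00249132j.
|H(j100)| = sqrt(Re² + Im²) = 0.002496.
20*log₁₀(0.002496) = -52.05 dB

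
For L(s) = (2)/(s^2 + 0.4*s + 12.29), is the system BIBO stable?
Denominator: s^2 + 0.4*s + 12.29. Poles: -0.2 + 3.5j, -0.2 - 3.5j. All Re(p)<0: Yes (stable)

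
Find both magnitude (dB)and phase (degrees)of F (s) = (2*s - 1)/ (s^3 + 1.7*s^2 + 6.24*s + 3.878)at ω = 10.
Substitute s = j*10: F(j10) = -0.0204986 - 0.00469845j.
|F| = 20*log₁₀(sqrt(Re²+Im²)) = -33.54 dB.
∠F = atan2(Im, Re) = -167.09°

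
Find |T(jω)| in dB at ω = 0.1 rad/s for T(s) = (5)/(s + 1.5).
Substitute s = j*0.1: T(j0.1) = 3.31858 - 0.221239j.
|T(j0.1)| = sqrt(Re² + Im²) = 3.326.
20*log₁₀(3.326) = 10.44 dB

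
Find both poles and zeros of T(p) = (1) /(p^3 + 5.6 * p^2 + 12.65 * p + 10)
Set denominator = 0: p^3 + 5.6*p^2 + 12.65*p + 10 = (p + 1.6)(p^2 + 4*p + 6.25) = 0 → Poles: -1.6, -2 + 1.5j, -2 - 1.5j
Numerator is a nonzero constant (1) → Zeros: none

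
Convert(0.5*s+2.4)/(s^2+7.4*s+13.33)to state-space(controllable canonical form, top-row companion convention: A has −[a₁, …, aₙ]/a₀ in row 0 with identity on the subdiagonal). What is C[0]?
Reachable canonical form: C = numerator coefficients (right-aligned, zero-padded to length n).
num = 0.5*s + 2.4, C = [[0.5, 2.4]].
C[0] = 0.5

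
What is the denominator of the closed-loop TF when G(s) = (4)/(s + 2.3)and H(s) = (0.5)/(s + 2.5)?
Characteristic poly = G_den * H_den + G_num * H_num = (s^2 + 4.8*s + 5.75) + (2) = s^2 + 4.8*s + 7.75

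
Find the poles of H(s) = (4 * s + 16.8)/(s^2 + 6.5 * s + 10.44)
Set denominator = 0: s^2 + 6.5*s + 10.44 = (s + 2.9)(s + 3.6) = 0 → Poles: -2.9, -3.6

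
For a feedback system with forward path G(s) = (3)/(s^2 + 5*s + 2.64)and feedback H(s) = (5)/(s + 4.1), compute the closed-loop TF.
Closed-loop T = G/(1+GH).
Numerator: G_num * H_den = 3*s + 12.3.
Denominator: G_den * H_den + G_num * H_num = (s^3 + 9.1*s^2 + 23.14*s + 10.824) + (15) = s^3 + 9.1*s^2 + 23.14*s + 25.824.
T(s) = (3*s + 12.3)/(s^3 + 9.1*s^2 + 23.14*s + 25.824)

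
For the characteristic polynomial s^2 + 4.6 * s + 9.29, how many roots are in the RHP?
Poles: -2.3 + 2j, -2.3 - 2j. RHP poles (Re>0): 0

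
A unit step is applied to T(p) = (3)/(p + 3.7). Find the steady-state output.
FVT: lim_{t→∞} y(t) = lim_{p→0} p*Y(p) where Y(p) = T(p)/p.
= lim_{p→0} T(p) = T(0) = num(0)/den(0) = 3/3.7 = 0.8108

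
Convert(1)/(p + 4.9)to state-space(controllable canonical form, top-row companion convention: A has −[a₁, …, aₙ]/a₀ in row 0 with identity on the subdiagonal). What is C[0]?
Reachable canonical form: C = numerator coefficients (right-aligned, zero-padded to length n).
num = 1, C = [[1]].
C[0] = 1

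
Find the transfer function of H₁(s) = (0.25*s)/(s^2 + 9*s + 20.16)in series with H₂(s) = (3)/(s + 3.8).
Series: H = H₁ · H₂ = (n₁·n₂)/(d₁·d₂).
Num: n₁·n₂ = 0.75*s. Den: d₁·d₂ = s^3 + 12.8*s^2 + 54.36*s + 76.608.
H(s) = (0.75*s)/(s^3 + 12.8*s^2 + 54.36*s + 76.608)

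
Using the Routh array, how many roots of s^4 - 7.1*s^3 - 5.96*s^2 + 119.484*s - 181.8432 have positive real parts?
Routh array:
s^4: [1, -5.96, -181.8432]; s^3: [-7.1, 119.484]; s^2: [10.8687, -181.8432]; s^1: [0.69492]; s^0: [-181.8432]
First column: [1, -7.1, 10.8687, 0.69492, -181.8432]. Sign changes = RHP roots = 3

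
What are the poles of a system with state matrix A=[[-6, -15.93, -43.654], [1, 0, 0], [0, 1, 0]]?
Eigenvalues solve det(λI - A) = 0.
Characteristic polynomial: λ^3 + 6*λ^2 + 15.93*λ + 43.654 = 0.
Factor: (λ + 4.6)(λ^2 + 1.4*λ + 9.49) = 0.
Roots: -0.7 + 3j, -0.7 - 3j, -4.6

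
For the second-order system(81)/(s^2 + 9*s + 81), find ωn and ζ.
Standard form: ωn²/(s²+2ζωn·s+ωn²).
const=81=ωn² → ωn=9, s coeff=9=2ζωn → ζ=0.5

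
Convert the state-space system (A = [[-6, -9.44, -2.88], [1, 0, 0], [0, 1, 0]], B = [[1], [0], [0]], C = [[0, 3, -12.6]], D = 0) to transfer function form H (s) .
H(s) = C(sI - A)⁻¹B + D.
Characteristic polynomial det(sI - A) = s^3 + 6*s^2 + 9.44*s + 2.88.
Numerator from C·adj(sI-A)·B + D·det(sI-A) = 3*s - 12.6.
H(s) = (3*s - 12.6)/(s^3 + 6*s^2 + 9.44*s + 2.88)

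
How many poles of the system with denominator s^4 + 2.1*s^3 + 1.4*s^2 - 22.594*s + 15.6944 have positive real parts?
s^4 + 2.1*s^3 + 1.4*s^2 - 22.594*s + 15.6944 = (s - 1.7)(s - 0.8)(s^2 + 4.6*s + 11.54). Poles: -2.3 + 2.5j, -2.3 - 2.5j, 0.8, 1.7. RHP poles (Re>0): 2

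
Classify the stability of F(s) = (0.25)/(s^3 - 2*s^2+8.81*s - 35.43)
Denominator: s^3 - 2*s^2 + 8.81*s - 35.43 = (s - 3)(s^2 + s + 11.81). Poles: -0.5 + 3.4j, -0.5 - 3.4j, 3. Unstable (1 pole(s) in RHP)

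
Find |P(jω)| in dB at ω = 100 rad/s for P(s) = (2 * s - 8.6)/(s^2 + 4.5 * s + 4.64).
Substitute s = j*100: P(j100) = 0.00175767 - 0.0199302j.
|P(j100)| = sqrt(Re² + Im²) = 0.02001.
20*log₁₀(0.02001) = -33.98 dB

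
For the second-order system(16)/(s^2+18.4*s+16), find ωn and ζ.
Standard form: ωn²/(s²+2ζωn·s+ωn²).
const=16=ωn² → ωn=4, s coeff=18.4=2ζωn → ζ=2.3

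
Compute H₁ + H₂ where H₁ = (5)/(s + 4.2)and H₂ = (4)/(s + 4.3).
Parallel: H = H₁ + H₂ = (n₁·d₂ + n₂·d₁)/(d₁·d₂).
n₁·d₂ = 5*s + 21.5. n₂·d₁ = 4*s + 16.8. Sum = 9*s + 38.3. d₁·d₂ = s^2 + 8.5*s + 18.06.
H(s) = (9*s + 38.3)/(s^2 + 8.5*s + 18.06)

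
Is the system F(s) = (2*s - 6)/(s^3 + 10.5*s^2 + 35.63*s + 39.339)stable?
Denominator: s^3 + 10.5*s^2 + 35.63*s + 39.339 = (s + 2.7)(s + 4.7)(s + 3.1). Poles: -2.7, -3.1, -4.7. All Re(p)<0: Yes (stable)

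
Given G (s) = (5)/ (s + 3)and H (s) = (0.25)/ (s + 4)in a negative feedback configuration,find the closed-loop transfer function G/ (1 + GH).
Closed-loop T = G/(1+GH).
Numerator: G_num * H_den = 5*s + 20.
Denominator: G_den * H_den + G_num * H_num = (s^2 + 7*s + 12) + (1.25) = s^2 + 7*s + 13.25.
T(s) = (5*s + 20)/(s^2 + 7*s + 13.25)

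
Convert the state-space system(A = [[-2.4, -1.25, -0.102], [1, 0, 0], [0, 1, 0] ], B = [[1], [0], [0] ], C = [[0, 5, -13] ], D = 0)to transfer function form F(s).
F(s) = C(sI - A)⁻¹B + D.
Characteristic polynomial det(sI - A) = s^3 + 2.4*s^2 + 1.25*s + 0.102.
Numerator from C·adj(sI-A)·B + D·det(sI-A) = 5*s - 13.
F(s) = (5*s - 13)/(s^3 + 2.4*s^2 + 1.25*s + 0.102)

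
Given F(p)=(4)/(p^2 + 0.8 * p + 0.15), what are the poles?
Set denominator = 0: p^2 + 0.8*p + 0.15 = (p + 0.3)(p + 0.5) = 0 → Poles: -0.3, -0.5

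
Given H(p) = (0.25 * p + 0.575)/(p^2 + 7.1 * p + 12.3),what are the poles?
Set denominator = 0: p^2 + 7.1*p + 12.3 = (p + 4.1)(p + 3) = 0 → Poles: -3, -4.1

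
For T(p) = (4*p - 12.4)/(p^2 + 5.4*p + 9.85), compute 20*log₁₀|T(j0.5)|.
Substitute p = j*0.5: T(j0.5) = -1.14268 + 0.529713j.
|T(j0.5)| = sqrt(Re² + Im²) = 1.259.
20*log₁₀(1.259) = 2.00 dB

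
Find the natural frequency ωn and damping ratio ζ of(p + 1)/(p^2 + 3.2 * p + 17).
Underdamped: complex pole -1.6 + 3.8j. ωn = |pole| = 4.123, ζ = -Re(pole)/ωn = 0.3881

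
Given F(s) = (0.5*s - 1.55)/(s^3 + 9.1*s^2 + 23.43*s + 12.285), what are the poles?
Set denominator = 0: s^3 + 9.1*s^2 + 23.43*s + 12.285 = (s + 4.5)(s + 3.9)(s + 0.7) = 0 → Poles: -0.7, -3.9, -4.5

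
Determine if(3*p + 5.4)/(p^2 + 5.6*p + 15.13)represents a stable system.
Denominator: p^2 + 5.6*p + 15.13. Poles: -2.8 + 2.7j, -2.8 - 2.7j. All Re(p)<0: Yes (stable)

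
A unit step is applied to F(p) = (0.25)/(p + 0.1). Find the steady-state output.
FVT: lim_{t→∞} y(t) = lim_{p→0} p*Y(p) where Y(p) = F(p)/p.
= lim_{p→0} F(p) = F(0) = num(0)/den(0) = 0.25/0.1 = 2.5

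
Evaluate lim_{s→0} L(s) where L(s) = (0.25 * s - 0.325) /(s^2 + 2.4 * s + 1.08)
DC gain = L(0) = num(0)/den(0) = -0.325/1.08 = -0.3009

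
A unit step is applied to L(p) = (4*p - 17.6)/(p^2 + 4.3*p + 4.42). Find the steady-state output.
FVT: lim_{t→∞} y(t) = lim_{p→0} p*Y(p) where Y(p) = L(p)/p.
= lim_{p→0} L(p) = L(0) = num(0)/den(0) = -17.6/4.42 = -3.982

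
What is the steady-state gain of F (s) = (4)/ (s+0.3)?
DC gain = F(0) = num(0)/den(0) = 4/0.3 = 13.33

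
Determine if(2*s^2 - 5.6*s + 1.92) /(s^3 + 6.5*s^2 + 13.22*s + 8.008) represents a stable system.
Denominator: s^3 + 6.5*s^2 + 13.22*s + 8.008 = (s + 1.1)(s + 2.8)(s + 2.6). Poles: -1.1, -2.6, -2.8. All Re(p)<0: Yes (stable)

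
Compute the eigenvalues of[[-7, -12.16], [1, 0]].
Eigenvalues solve det(λI - A) = 0.
Characteristic polynomial: λ^2 + 7*λ + 12.16 = 0.
Factor: (λ + 3.2)(λ + 3.8) = 0.
Roots: -3.2, -3.8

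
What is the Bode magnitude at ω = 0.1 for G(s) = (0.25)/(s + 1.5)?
Substitute s = j*0.1: G(j0.1) = 0.165929 - 0.0110619j.
|G(j0.1)| = sqrt(Re² + Im²) = 0.1663.
20*log₁₀(0.1663) = -15.58 dB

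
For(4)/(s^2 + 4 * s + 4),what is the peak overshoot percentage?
Standard form: ωn²/(s²+2ζωn·s+ωn²) → ωn = 2, ζ = 1.
ζ ≥ 1, so the response is non-oscillatory: peak overshoot = 0%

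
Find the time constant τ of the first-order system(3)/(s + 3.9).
First-order system: τ = -1/pole. Pole = -3.9. τ = -1/(-3.9) = 0.2564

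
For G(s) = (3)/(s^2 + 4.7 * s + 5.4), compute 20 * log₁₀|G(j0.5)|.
Substitute s = j*0.5: G(j0.5) = 0.482134 - 0.220003j.
|G(j0.5)| = sqrt(Re² + Im²) = 0.53.
20*log₁₀(0.53) = -5.52 dB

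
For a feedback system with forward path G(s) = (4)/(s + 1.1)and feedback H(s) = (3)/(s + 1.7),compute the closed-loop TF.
Closed-loop T = G/(1+GH).
Numerator: G_num * H_den = 4*s + 6.8.
Denominator: G_den * H_den + G_num * H_num = (s^2 + 2.8*s + 1.87) + (12) = s^2 + 2.8*s + 13.87.
T(s) = (4*s + 6.8)/(s^2 + 2.8*s + 13.87)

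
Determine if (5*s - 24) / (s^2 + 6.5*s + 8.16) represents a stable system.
Denominator: s^2 + 6.5*s + 8.16 = (s + 4.8)(s + 1.7). Poles: -1.7, -4.8. All Re(p)<0: Yes (stable)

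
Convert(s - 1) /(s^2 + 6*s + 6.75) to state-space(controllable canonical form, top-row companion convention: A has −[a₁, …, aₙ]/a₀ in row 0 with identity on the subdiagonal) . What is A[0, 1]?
Reachable canonical form for den = s^2 + 6*s + 6.75: top row of A = -[a₁,a₂,...,aₙ]/a₀, ones on the subdiagonal, zeros elsewhere.
A = [[-6, -6.75], [1, 0]].
A[0,1] = -6.75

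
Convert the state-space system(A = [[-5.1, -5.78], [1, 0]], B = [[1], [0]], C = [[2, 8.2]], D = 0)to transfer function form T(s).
T(s) = C(sI - A)⁻¹B + D.
Characteristic polynomial det(sI - A) = s^2 + 5.1*s + 5.78.
Numerator from C·adj(sI-A)·B + D·det(sI-A) = 2*s + 8.2.
T(s) = (2*s + 8.2)/(s^2 + 5.1*s + 5.78)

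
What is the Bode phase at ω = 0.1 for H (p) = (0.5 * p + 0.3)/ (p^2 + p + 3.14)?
Substitute p = j*0.1: H(j0.1) = 0.0962588 + 0.0128991j.
∠H(j0.1) = atan2(Im, Re) = atan2(0.0128991, 0.0962588) = 7.63°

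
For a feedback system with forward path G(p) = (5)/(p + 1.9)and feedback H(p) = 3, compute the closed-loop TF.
Closed-loop T = G/(1+GH).
Numerator: G_num * H_den = 5.
Denominator: G_den * H_den + G_num * H_num = (p + 1.9) + (15) = p + 16.9.
T(p) = (5)/(p + 16.9)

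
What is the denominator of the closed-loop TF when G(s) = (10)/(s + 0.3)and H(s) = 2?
Characteristic poly = G_den * H_den + G_num * H_num = (s + 0.3) + (20) = s + 20.3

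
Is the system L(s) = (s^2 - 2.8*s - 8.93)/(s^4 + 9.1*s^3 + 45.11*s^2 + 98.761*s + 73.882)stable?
Denominator: s^4 + 9.1*s^3 + 45.11*s^2 + 98.761*s + 73.882 = (s + 1.7)(s + 2)(s^2 + 5.4*s + 21.73). Poles: -1.7, -2, -2.7 + 3.8j, -2.7 - 3.8j. All Re(p)<0: Yes (stable)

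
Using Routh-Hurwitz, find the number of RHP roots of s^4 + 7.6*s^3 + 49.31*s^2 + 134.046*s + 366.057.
Routh array:
s^4: [1, 49.31, 366.057]; s^3: [7.6, 134.046]; s^2: [31.6724, 366.057]; s^1: [46.2081]; s^0: [366.057]
First column: [1, 7.6, 31.6724, 46.2081, 366.057]. Sign changes = RHP roots = 0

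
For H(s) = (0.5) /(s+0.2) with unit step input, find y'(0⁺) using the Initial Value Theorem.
IVT: y'(0⁺) = lim_{s→∞} s²·Y(s) = lim_{s→∞} s·H(s).
deg(num) = 0, deg(den) = 1, relative degree = 1, so s·H(s) → (leading num)/(leading den) = 0.5/1 = 0.5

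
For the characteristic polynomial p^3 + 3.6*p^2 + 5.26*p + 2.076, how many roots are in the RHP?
p^3 + 3.6*p^2 + 5.26*p + 2.076 = (p + 0.6)(p^2 + 3*p + 3.46). Poles: -0.6, -1.5 + 1.1j, -1.5 - 1.1j. RHP poles (Re>0): 0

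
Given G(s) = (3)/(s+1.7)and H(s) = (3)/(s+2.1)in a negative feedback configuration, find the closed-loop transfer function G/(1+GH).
Closed-loop T = G/(1+GH).
Numerator: G_num * H_den = 3*s + 6.3.
Denominator: G_den * H_den + G_num * H_num = (s^2 + 3.8*s + 3.57) + (9) = s^2 + 3.8*s + 12.57.
T(s) = (3*s + 6.3)/(s^2 + 3.8*s + 12.57)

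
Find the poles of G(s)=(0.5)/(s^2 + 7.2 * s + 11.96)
Set denominator = 0: s^2 + 7.2*s + 11.96 = (s + 2.6)(s + 4.6) = 0 → Poles: -2.6, -4.6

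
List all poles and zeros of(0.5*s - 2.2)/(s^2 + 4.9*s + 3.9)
Set denominator = 0: s^2 + 4.9*s + 3.9 = (s + 1)(s + 3.9) = 0 → Poles: -1, -3.9
Set numerator = 0: 0.5*s - 2.2 = 0 → Zeros: 4.4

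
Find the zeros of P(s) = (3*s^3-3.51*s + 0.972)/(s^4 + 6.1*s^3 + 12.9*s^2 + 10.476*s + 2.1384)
Set numerator = 0: 3*s^3 - 3.51*s + 0.972 = 3*(s - 0.3)(s + 1.2)(s - 0.9) = 0 → Zeros: -1.2, 0.3, 0.9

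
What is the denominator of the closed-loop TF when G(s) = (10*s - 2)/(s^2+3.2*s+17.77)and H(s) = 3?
Characteristic poly = G_den * H_den + G_num * H_num = (s^2 + 3.2*s + 17.77) + (30*s - 6) = s^2 + 33.2*s + 11.77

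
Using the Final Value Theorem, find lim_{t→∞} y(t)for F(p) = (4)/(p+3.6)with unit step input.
FVT: lim_{t→∞} y(t) = lim_{p→0} p*Y(p) where Y(p) = F(p)/p.
= lim_{p→0} F(p) = F(0) = num(0)/den(0) = 4/3.6 = 1.111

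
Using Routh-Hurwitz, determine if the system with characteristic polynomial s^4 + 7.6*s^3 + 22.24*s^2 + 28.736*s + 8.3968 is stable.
Routh array:
s^4: [1, 22.24, 8.3968]; s^3: [7.6, 28.736]; s^2: [18.4589, 8.3968]; s^1: [25.2788]; s^0: [8.3968]
First column: [1, 7.6, 18.4589, 25.2788, 8.3968]. Sign changes = 0.
Yes, stable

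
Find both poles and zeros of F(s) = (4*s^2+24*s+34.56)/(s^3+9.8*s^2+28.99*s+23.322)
Set denominator = 0: s^3 + 9.8*s^2 + 28.99*s + 23.322 = (s + 4.6)(s + 1.3)(s + 3.9) = 0 → Poles: -1.3, -3.9, -4.6
Set numerator = 0: 4*s^2 + 24*s + 34.56 = 4*(s + 2.4)(s + 3.6) = 0 → Zeros: -2.4, -3.6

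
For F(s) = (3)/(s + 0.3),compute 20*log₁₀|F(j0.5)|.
Substitute s = j*0.5: F(j0.5) = 2.64706 - 4.41176j.
|F(j0.5)| = sqrt(Re² + Im²) = 5.145.
20*log₁₀(5.145) = 14.23 dB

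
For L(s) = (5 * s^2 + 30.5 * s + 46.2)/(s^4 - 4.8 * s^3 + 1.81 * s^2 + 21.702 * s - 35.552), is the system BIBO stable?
Denominator: s^4 - 4.8*s^3 + 1.81*s^2 + 21.702*s - 35.552 = (s - 3.2)(s + 2.2)(s^2 - 3.8*s + 5.05). Poles: -2.2, 1.9 + 1.2j, 1.9 - 1.2j, 3.2. All Re(p)<0: No (unstable)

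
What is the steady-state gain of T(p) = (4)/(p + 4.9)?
DC gain = T(0) = num(0)/den(0) = 4/4.9 = 0.8163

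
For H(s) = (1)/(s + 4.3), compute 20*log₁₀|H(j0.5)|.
Substitute s = j*0.5: H(j0.5) = 0.229456 - 0.0266809j.
|H(j0.5)| = sqrt(Re² + Im²) = 0.231.
20*log₁₀(0.231) = -12.73 dB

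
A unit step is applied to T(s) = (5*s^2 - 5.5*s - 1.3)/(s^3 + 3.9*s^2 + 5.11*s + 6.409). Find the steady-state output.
FVT: lim_{t→∞} y(t) = lim_{s→0} s*Y(s) where Y(s) = T(s)/s.
= lim_{s→0} T(s) = T(0) = num(0)/den(0) = -1.3/6.409 = -0.2028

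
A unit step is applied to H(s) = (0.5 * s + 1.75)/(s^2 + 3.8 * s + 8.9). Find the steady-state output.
FVT: lim_{t→∞} y(t) = lim_{s→0} s*Y(s) where Y(s) = H(s)/s.
= lim_{s→0} H(s) = H(0) = num(0)/den(0) = 1.75/8.9 = 0.1966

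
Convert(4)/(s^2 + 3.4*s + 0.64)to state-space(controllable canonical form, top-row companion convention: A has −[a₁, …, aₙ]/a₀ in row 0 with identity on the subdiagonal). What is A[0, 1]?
Reachable canonical form for den = s^2 + 3.4*s + 0.64: top row of A = -[a₁,a₂,...,aₙ]/a₀, ones on the subdiagonal, zeros elsewhere.
A = [[-3.4, -0.64], [1, 0]].
A[0,1] = -0.64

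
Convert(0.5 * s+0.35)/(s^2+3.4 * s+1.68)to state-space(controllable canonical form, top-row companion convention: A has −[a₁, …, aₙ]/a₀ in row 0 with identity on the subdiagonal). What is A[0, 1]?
Reachable canonical form for den = s^2 + 3.4*s + 1.68: top row of A = -[a₁,a₂,...,aₙ]/a₀, ones on the subdiagonal, zeros elsewhere.
A = [[-3.4, -1.68], [1, 0]].
A[0,1] = -1.68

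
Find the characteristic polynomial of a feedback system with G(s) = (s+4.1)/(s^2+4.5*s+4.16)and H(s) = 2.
Characteristic poly = G_den * H_den + G_num * H_num = (s^2 + 4.5*s + 4.16) + (2*s + 8.2) = s^2 + 6.5*s + 12.36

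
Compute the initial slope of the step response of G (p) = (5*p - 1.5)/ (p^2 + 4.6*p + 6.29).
IVT: y'(0⁺) = lim_{p→∞} p²·Y(p) = lim_{p→∞} p·G(p).
deg(num) = 1, deg(den) = 2, relative degree = 1, so p·G(p) → (leading num)/(leading den) = 5/1 = 5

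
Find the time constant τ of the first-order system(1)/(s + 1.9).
First-order system: τ = -1/pole. Pole = -1.9. τ = -1/(-1.9) = 0.5263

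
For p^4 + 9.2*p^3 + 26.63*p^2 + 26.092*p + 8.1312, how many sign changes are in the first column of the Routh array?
Routh array:
p^4: [1, 26.63, 8.1312]; p^3: [9.2, 26.092]; p^2: [23.7939, 8.1312]; p^1: [22.948]; p^0: [8.1312]
First column: [1, 9.2, 23.7939, 22.948, 8.1312]. Sign changes = 0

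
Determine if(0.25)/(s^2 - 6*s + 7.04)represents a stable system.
Denominator: s^2 - 6*s + 7.04 = (s - 4.4)(s - 1.6). Poles: 1.6, 4.4. All Re(p)<0: No (unstable)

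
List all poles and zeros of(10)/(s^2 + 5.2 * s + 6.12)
Set denominator = 0: s^2 + 5.2*s + 6.12 = (s + 3.4)(s + 1.8) = 0 → Poles: -1.8, -3.4
Numerator is a nonzero constant (10) → Zeros: none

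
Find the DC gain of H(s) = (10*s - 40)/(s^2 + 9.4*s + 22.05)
DC gain = H(0) = num(0)/den(0) = -40/22.05 = -1.814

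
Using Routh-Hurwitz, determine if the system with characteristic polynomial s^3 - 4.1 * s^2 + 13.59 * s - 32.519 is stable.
Routh array:
s^3: [1, 13.59]; s^2: [-4.1, -32.519]; s^1: [5.65854]; s^0: [-32.519]
First column: [1, -4.1, 5.65854, -32.519]. Sign changes = 3.
No, unstable (3 RHP root(s))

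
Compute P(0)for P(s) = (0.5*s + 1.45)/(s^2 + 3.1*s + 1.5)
DC gain = P(0) = num(0)/den(0) = 1.45/1.5 = 0.9667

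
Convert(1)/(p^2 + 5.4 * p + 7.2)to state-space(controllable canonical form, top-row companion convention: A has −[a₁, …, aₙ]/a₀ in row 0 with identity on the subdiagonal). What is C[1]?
Reachable canonical form: C = numerator coefficients (right-aligned, zero-padded to length n).
num = 1, C = [[0, 1]].
C[1] = 1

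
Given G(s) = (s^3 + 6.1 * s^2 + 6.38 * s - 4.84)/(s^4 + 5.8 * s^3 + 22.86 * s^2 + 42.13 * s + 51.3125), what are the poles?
Set denominator = 0: s^4 + 5.8*s^3 + 22.86*s^2 + 42.13*s + 51.3125 = (s^2 + 3*s + 6.25)(s^2 + 2.8*s + 8.21) = 0 → Poles: -1.4 + 2.5j, -1.4 - 2.5j, -1.5 + 2j, -1.5 - 2j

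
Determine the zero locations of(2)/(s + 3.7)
Numerator is a nonzero constant (2) → Zeros: none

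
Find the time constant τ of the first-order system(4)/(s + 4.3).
First-order system: τ = -1/pole. Pole = -4.3. τ = -1/(-4.3) = 0.2326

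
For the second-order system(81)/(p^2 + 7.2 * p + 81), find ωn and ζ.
Standard form: ωn²/(p²+2ζωn·p+ωn²).
const=81=ωn² → ωn=9, p coeff=7.2=2ζωn → ζ=0.4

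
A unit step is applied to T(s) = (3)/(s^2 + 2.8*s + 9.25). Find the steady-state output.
FVT: lim_{t→∞} y(t) = lim_{s→0} s*Y(s) where Y(s) = T(s)/s.
= lim_{s→0} T(s) = T(0) = num(0)/den(0) = 3/9.25 = 0.3243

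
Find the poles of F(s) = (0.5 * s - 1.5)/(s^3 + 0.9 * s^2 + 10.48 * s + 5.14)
Set denominator = 0: s^3 + 0.9*s^2 + 10.48*s + 5.14 = (s + 0.5)(s^2 + 0.4*s + 10.28) = 0 → Poles: -0.2 + 3.2j, -0.2 - 3.2j, -0.5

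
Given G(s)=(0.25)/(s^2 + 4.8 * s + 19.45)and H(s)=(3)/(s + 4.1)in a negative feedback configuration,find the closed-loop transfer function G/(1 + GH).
Closed-loop T = G/(1+GH).
Numerator: G_num * H_den = 0.25*s + 1.025.
Denominator: G_den * H_den + G_num * H_num = (s^3 + 8.9*s^2 + 39.13*s + 79.745) + (0.75) = s^3 + 8.9*s^2 + 39.13*s + 80.495.
T(s) = (0.25*s + 1.025)/(s^3 + 8.9*s^2 + 39.13*s + 80.495)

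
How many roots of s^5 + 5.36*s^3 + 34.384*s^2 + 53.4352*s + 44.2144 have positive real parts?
Factor: s^5 + 5.36*s^3 + 34.384*s^2 + 53.4352*s + 44.2144 = (s + 2)(s^2 - 3.6*s + 13.48)(s^2 + 1.6*s + 1.64).
Roots: -0.8 + 1j, -0.8 - 1j, -2, 1.8 + 3.2j, 1.8 - 3.2j.
RHP roots (Re>0): 2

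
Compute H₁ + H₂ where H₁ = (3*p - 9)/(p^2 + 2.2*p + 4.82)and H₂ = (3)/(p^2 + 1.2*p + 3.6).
Parallel: H = H₁ + H₂ = (n₁·d₂ + n₂·d₁)/(d₁·d₂).
n₁·d₂ = 3*p^3 - 5.4*p^2 - 32.4. n₂·d₁ = 3*p^2 + 6.6*p + 14.46. Sum = 3*p^3 - 2.4*p^2 + 6.6*p - 17.94. d₁·d₂ = p^4 + 3.4*p^3 + 11.06*p^2 + 13.704*p + 17.352.
H(p) = (3*p^3 - 2.4*p^2 + 6.6*p - 17.94)/(p^4 + 3.4*p^3 + 11.06*p^2 + 13.704*p + 17.352)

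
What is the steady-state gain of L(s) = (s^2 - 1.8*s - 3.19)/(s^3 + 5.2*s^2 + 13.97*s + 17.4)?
DC gain = L(0) = num(0)/den(0) = -3.19/17.4 = -0.1833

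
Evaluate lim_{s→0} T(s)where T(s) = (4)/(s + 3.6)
DC gain = T(0) = num(0)/den(0) = 4/3.6 = 1.111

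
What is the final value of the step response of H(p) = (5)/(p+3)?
FVT: lim_{t→∞} y(t) = lim_{p→0} p*Y(p) where Y(p) = H(p)/p.
= lim_{p→0} H(p) = H(0) = num(0)/den(0) = 5/3 = 1.667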